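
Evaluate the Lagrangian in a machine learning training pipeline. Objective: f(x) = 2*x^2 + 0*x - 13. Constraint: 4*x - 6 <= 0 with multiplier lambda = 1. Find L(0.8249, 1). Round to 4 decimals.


Step 1: Evaluate f(x).
f(0.8249) = 2*0.8249^2 + 0*0.8249 - 13 = -11.6391
Step 2: Evaluate g(x).
g(0.8249) = 4*0.8249 - 6 = -2.7004
Step 3: Compute Lagrangian.
L = -11.6391 + 1*-2.7004 = -14.3395


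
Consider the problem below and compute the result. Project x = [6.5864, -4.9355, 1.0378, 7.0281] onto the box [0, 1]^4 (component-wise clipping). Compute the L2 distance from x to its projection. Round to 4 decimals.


Project each component onto [0, 1].
clip(6.5864) = 1.0, clip(-4.9355) = 0.0, clip(1.0378) = 1.0, clip(7.0281) = 1.0
Projection = [1.0, 0.0, 1.0, 1.0]
Squared diffs: [31.2079, 24.3592, 0.0014, 36.338]
Distance = sqrt(91.9065) = 9.5868


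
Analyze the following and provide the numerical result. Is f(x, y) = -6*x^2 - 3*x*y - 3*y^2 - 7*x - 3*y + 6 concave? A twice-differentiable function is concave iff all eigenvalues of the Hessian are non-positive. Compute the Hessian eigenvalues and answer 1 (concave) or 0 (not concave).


The Hessian of f(x,y) = -6*x^2 - 3*x*y - 3*y^2 - 7*x - 3*y + 6 is:
H = [[-12, -3], [-3, -6]]
Trace = -12 - 6 = -18
Determinant = -12*-6 - (-3)^2 = 63
Discriminant = (-18)^2 - 4*63 = 72.0
Eigenvalues: lambda_1 = -13.2426, lambda_2 = -4.7574
The function is concave.

1


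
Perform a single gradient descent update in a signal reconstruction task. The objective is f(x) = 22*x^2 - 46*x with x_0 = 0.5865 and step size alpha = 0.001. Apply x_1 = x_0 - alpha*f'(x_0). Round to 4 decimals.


We compute the gradient at x_0 and apply the update.
f'(x) = 44*x - 46
f'(0.5865) = 44*0.5865 - 46 = -20.194
x_1 = 0.5865 - 0.001*-20.194 = 0.6067


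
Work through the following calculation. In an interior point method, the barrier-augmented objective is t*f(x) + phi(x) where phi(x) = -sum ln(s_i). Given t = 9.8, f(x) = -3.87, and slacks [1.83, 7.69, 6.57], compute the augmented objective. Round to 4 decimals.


Step 1: Compute log-barrier.
ln values: [0.6043, 2.0399, 1.8825]
phi = -(0.6043 + 2.0399 + 1.8825) = -4.5268
Step 2: Compute augmented objective.
t*f(x) = 9.8*-3.87 = -37.926
Total = -37.926 - 4.5268 = -42.4528


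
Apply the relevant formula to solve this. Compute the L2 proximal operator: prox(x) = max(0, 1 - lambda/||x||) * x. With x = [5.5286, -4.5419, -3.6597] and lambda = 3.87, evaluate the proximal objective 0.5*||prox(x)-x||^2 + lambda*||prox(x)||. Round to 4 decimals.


Step 1: Compute ||x||.
||x|| = 8.0366
Step 2: Compute scaling factor.
scale = max(0, 1 - 3.87/8.0366) = 0.5185
Step 3: prox(x) = [2.8663, -2.3548, -1.8974]
||prox(x)|| = 4.1666
Step 4: Proximal objective.
0.5*||prox-x||^2 = 7.4885
lambda*||prox|| = 16.1247
Total = 23.6134


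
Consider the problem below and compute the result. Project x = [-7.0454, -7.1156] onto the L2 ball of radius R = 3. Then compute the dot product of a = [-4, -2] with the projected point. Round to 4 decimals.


Step 1: Compute ||x|| (intermediates to 6 decimals).
||x|| = sqrt((-7.0454)^2 + (-7.1156)^2) = 10.013462
Step 2: Project.
Since ||x|| > R, scale = R/||x|| = 3/10.013462 = 0.299597, proj(x) = scale * x
proj(x) = [-2.110781, -2.131812]
Step 3: Dot product.
a^T * proj(x) = -4*(-2.110781) - 2*(-2.131812) = 12.7067


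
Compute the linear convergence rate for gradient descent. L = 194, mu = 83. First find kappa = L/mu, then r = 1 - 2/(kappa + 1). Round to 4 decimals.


Step 1: Compute the condition number.
kappa = L/mu = 194/83 = 2.3373
Step 2: Compute the convergence rate.
r = 1 - 2/(kappa + 1) = 1 - 2*mu/(L + mu) = (L - mu)/(L + mu) = 111/277 = 0.4007


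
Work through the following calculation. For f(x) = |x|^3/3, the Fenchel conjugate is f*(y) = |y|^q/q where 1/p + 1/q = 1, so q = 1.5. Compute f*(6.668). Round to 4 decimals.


The conjugate exponent q satisfies 1/p + 1/q = 1.
p = 3, so q = 3/(3 - 1) = 1.5
|y|^q = 6.668^1.5 = 17.2184
f*(6.668) = 17.2184 / 1.5 = 11.4789


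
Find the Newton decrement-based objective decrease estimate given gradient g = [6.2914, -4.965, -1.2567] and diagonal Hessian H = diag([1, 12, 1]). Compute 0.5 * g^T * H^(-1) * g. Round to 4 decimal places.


Step 1: H is diagonal, so H^(-1) * g = [6.2914, -0.4138, -1.2567].
Step 2: g^T H^(-1) g = sum_i g_i^2 / H_ii
  = (6.2914)^2/1 + (-4.965)^2/12 + (-1.2567)^2/1
  = 39.5817 + 2.0543 + 1.5793 = 43.2153
Step 3: Objective decrease = 0.5 * g^T H^(-1) g = 21.6076


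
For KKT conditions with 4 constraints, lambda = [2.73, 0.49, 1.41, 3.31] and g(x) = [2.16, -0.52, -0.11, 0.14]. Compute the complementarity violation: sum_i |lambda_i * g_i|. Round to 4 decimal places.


KKT complementary slackness check:
lambda_1 * g_1 = 2.73 * 2.16 = 5.8968
lambda_2 * g_2 = 0.49 * -0.52 = -0.2548
lambda_3 * g_3 = 1.41 * -0.11 = -0.1551
lambda_4 * g_4 = 3.31 * 0.14 = 0.4634
Total violation = 5.8968 + 0.2548 + 0.1551 + 0.4634 = 6.7701


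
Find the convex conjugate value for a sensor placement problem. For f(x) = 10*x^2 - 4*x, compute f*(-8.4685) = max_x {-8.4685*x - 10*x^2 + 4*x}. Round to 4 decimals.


f*(y) = sup_x {y*x - a*x^2 - b*x} = sup_x {(y-b)*x - a*x^2}
FOC: (y - b) - 2a*x = 0 => x* = (y - b)/(2a)
x* = (-8.4685 + 4)/(2*10) = -0.2234
f*(-8.4685) = (y-b)^2/(4a) = (-8.4685 + 4)^2/(4*10)
= 19.9675/40 = 0.4992


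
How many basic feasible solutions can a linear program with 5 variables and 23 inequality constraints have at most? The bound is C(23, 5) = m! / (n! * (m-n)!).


Each vertex corresponds to some choice of n active constraints out of m, so the number of vertices is at most C(m, n) = m! / (n!(m-n)!).
m = 23, n = 5
Numerator: 23 * 22 * 21 * 20 * 19
Denominator: 5! = 120
C(23, 5) = 33649


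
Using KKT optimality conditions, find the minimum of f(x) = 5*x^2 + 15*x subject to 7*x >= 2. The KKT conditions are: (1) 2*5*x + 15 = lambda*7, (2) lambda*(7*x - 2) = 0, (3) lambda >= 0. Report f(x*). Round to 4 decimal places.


Step 1: Try lambda = 0 (constraint inactive).
x_unc = -15/(2*5) = -1.5
Check: 7*-1.5 = -10.5 < 2 -- violated!
Step 2: Constraint must be active: 7*x = 2
x* = 2/7 = 0.2857 (rounded; the exact value 2/7 is used below)
lambda = (2*5*(2/7) + 15)/7 = 2.551
Step 3: Compute optimal value.
f(x*) = 5*(2/7)^2 + 15*(2/7) = 4.6939


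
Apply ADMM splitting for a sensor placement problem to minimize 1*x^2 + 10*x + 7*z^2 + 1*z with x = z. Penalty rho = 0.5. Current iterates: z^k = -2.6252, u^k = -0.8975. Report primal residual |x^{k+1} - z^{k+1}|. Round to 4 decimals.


ADMM iteration with rho = 0.5, z^k = -2.6252, u^k = -0.8975
Step 1: x-update.
Minimize 1*x^2 + 10*x + (0.5/2)*(x + 2.6252 - 0.8975)^2
FOC: (2*1 + 0.5)*x = -10 + 0.5*(-2.6252 + 0.8975)
x^{k+1} = -4.3455
Step 2: z-update.
Minimize 7*z^2 + 1*z + (0.5/2)*(-4.3455 - z - 0.8975)^2
FOC: (2*7 + 0.5)*z = -1 + 0.5*(-4.3455 - 0.8975)
z^{k+1} = -0.2498
Step 3: u-update.
u^{k+1} = -0.8975 - 4.3455 + 0.2498 = -4.9933
Step 4: Primal residual = |-4.3455 + 0.2498| = 4.0958


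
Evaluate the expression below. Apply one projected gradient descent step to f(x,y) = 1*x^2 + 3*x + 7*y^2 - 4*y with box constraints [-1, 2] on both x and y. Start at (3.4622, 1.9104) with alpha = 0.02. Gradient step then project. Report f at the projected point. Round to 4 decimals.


Step 1: Compute gradient at (3.4622, 1.9104).
grad_x = 2*1*3.4622 + 3 = 9.9244
grad_y = 2*7*1.9104 - 4 = 22.7456
Step 2: Gradient step.
x_raw = 3.4622 - 0.02*9.9244 = 3.2637
y_raw = 1.9104 - 0.02*22.7456 = 1.4555
Step 3: Project onto [-1, 2].
x_proj = clip(3.2637) = 2.0
y_proj = clip(1.4555) = 1.4555
Step 4: Evaluate f.
f(2.0, 1.4555) = 19.0072


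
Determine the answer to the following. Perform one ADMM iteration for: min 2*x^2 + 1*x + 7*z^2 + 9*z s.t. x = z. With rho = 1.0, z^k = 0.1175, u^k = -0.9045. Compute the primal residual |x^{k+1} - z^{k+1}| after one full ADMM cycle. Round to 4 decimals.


ADMM iteration with rho = 1.0, z^k = 0.1175, u^k = -0.9045
Step 1: x-update.
Minimize 2*x^2 + 1*x + (1.0/2)*(x - 0.1175 - 0.9045)^2
FOC: (2*2 + 1.0)*x = -1 + 1.0*(0.1175 + 0.9045)
x^{k+1} = 0.0044
Step 2: z-update.
Minimize 7*z^2 + 9*z + (1.0/2)*(0.0044 - z - 0.9045)^2
FOC: (2*7 + 1.0)*z = -9 + 1.0*(0.0044 - 0.9045)
z^{k+1} = -0.66
Step 3: u-update.
u^{k+1} = -0.9045 + 0.0044 + 0.66 = -0.2401
Step 4: Primal residual = |0.0044 + 0.66| = 0.6644


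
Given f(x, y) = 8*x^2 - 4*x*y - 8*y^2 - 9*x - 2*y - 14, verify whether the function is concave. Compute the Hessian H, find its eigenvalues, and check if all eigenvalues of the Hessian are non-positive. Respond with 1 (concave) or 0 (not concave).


The Hessian of f(x,y) = 8*x^2 - 4*x*y - 8*y^2 - 9*x - 2*y - 14 is:
H = [[16, -4], [-4, -16]]
Trace = 16 - 16 = 0
Determinant = 16*-16 - (-4)^2 = -272
Discriminant = (0)^2 - 4*-272 = 1088.0
Eigenvalues: lambda_1 = -16.4924, lambda_2 = 16.4924
The function is not concave.

0


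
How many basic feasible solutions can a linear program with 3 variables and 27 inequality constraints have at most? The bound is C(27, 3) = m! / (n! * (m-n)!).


Each vertex corresponds to some choice of n active constraints out of m, so the number of vertices is at most C(m, n) = m! / (n!(m-n)!).
m = 27, n = 3
Numerator: 27 * 26 * 25
Denominator: 3! = 6
C(27, 3) = 2925


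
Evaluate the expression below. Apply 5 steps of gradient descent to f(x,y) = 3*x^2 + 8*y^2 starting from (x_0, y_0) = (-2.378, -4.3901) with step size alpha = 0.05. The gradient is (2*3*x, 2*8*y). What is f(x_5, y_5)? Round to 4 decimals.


Gradient descent on f(x,y) = 3*x^2 + 8*y^2.
Starting point: (-2.378, -4.3901), alpha = 0.05
Step 1: grad_x = 2*3*-2.378 = -14.268, grad_y = 2*8*-4.3901 = -70.2416
  x_1 = -2.378 - 0.05*-14.268 = -1.6646
  y_1 = -4.3901 - 0.05*-70.2416 = -0.878
Step 2: grad_x = 2*3*-1.6646 = -9.9876, grad_y = 2*8*-0.878 = -14.0483
  x_2 = -1.6646 - 0.05*-9.9876 = -1.1652
  y_2 = -0.878 - 0.05*-14.0483 = -0.1756
Step 3: grad_x = 2*3*-1.1652 = -6.9913, grad_y = 2*8*-0.1756 = -2.8097
  x_3 = -1.1652 - 0.05*-6.9913 = -0.8157
  y_3 = -0.1756 - 0.05*-2.8097 = -0.0351
Step 4: grad_x = 2*3*-0.8157 = -4.8939, grad_y = 2*8*-0.0351 = -0.5619
  x_4 = -0.8157 - 0.05*-4.8939 = -0.571
  y_4 = -0.0351 - 0.05*-0.5619 = -0.007
Step 5: grad_x = 2*3*-0.571 = -3.4257, grad_y = 2*8*-0.007 = -0.1124
  x_5 = -0.571 - 0.05*-3.4257 = -0.3997
  y_5 = -0.007 - 0.05*-0.1124 = -0.0014
f(-0.3997, -0.0014) = 3*(-0.3997)^2 + 8*(-0.0014)^2 = 0.4792


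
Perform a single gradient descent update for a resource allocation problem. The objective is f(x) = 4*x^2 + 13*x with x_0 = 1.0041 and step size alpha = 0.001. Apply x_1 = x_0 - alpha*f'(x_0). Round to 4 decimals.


We compute the gradient at x_0 and apply the update.
f'(x) = 8*x + 13
f'(1.0041) = 8*1.0041 + 13 = 21.0328
x_1 = 1.0041 - 0.001*21.0328 = 0.9831


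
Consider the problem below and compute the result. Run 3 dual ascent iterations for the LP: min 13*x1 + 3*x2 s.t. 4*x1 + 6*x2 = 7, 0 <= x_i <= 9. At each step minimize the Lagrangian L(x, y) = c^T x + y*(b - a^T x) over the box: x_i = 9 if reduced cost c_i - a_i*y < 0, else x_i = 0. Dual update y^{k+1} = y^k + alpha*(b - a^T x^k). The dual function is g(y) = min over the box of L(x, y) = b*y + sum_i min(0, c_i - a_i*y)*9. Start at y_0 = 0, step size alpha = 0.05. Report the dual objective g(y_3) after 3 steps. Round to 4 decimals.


Dual ascent for LP: min 13*x1 + 3*x2, 4*x1 + 6*x2 = 7, 0 <= x_i <= 9
Step 1: y^k = 0.0, reduced costs: (13.0, 3.0)
  x^k = (0.0, 0.0), subgradient = b - a^T x = 7.0
  y^{k+1} = 0.0 + 0.05*7.0 = 0.35
Step 2: y^k = 0.35, reduced costs: (11.6, 0.9)
  x^k = (0.0, 0.0), subgradient = b - a^T x = 7.0
  y^{k+1} = 0.35 + 0.05*7.0 = 0.7
Step 3: y^k = 0.7, reduced costs: (10.2, -1.2)
  x^k = (0.0, 9.0), subgradient = b - a^T x = -47.0
  y^{k+1} = 0.7 + 0.05*-47.0 = -1.65
Dual objective at y_3 = -1.65: reduced costs (19.6, 12.9), box minimizer x = (0.0, 0.0)
g(y_3) = b*y + (c1 - a1*y)*x1 + (c2 - a2*y)*x2 = 7*(-1.65) + 19.6*0.0 + 12.9*0.0 = -11.55 + 0.0 + 0.0 = -11.55


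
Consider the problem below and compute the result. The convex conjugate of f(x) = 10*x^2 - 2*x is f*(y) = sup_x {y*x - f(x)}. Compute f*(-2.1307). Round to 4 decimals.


f*(y) = sup_x {y*x - a*x^2 - b*x} = sup_x {(y-b)*x - a*x^2}
FOC: (y - b) - 2a*x = 0 => x* = (y - b)/(2a)
x* = (-2.1307 + 2)/(2*10) = -0.0065
f*(-2.1307) = (y-b)^2/(4a) = (-2.1307 + 2)^2/(4*10)
= 0.0171/40 = 0.0004


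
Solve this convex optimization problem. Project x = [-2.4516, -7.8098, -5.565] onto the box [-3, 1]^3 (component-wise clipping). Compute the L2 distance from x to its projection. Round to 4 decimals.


Project each component onto [-3, 1].
clip(-2.4516) = -2.4516, clip(-7.8098) = -3.0, clip(-5.565) = -3.0
Projection = [-2.4516, -3.0, -3.0]
Squared diffs: [0.0, 23.1342, 6.5792]
Distance = sqrt(29.7134) = 5.451


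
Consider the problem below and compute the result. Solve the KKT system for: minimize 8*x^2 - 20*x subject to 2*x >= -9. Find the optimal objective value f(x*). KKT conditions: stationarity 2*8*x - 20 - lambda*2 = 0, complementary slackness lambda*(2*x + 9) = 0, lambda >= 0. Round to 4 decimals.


Step 1: Try lambda = 0 (constraint inactive).
Stationarity: 2*8*x - 20 = 0
x* = 20/(2*8) = 1.25
Check constraint: 2*1.25 = 2.5 >= -9 -- satisfied.
Step 2: Compute optimal value.
f(x*) = 8*1.25^2 - 20*1.25 = -12.5


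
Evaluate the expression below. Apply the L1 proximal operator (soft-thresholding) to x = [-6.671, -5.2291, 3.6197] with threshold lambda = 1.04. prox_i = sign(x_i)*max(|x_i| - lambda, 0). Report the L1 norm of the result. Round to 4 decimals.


Soft-thresholding with lambda = 1.04:
prox(-6.671) = sign(-6.671)*max(|-6.671| - 1.04, 0) = -5.631
prox(-5.2291) = sign(-5.2291)*max(|-5.2291| - 1.04, 0) = -4.1891
prox(3.6197) = sign(3.6197)*max(|3.6197| - 1.04, 0) = 2.5797
prox(x) = [-5.631, -4.1891, 2.5797]
||prox(x)||_1 = 5.631 + 4.1891 + 2.5797 = 12.3998


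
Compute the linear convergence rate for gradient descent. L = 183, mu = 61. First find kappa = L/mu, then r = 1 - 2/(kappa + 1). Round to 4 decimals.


Step 1: Compute the condition number.
kappa = L/mu = 183/61 = 3.0
Step 2: Compute the convergence rate.
r = 1 - 2/(kappa + 1) = 1 - 2*mu/(L + mu) = (L - mu)/(L + mu) = 122/244 = 0.5


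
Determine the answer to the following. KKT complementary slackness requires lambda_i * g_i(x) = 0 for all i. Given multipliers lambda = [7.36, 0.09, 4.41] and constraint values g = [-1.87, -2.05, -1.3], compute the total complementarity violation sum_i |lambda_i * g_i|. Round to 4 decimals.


KKT complementary slackness check:
lambda_1 * g_1 = 7.36 * -1.87 = -13.7632
lambda_2 * g_2 = 0.09 * -2.05 = -0.1845
lambda_3 * g_3 = 4.41 * -1.3 = -5.733
Total violation = 13.7632 + 0.1845 + 5.733 = 19.6807


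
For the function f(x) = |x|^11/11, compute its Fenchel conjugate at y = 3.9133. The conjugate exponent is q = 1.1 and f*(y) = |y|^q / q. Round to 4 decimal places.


The conjugate exponent q satisfies 1/p + 1/q = 1.
p = 11, so q = 11/(11 - 1) = 1.1
|y|^q = 3.9133^1.1 = 4.4854
f*(3.9133) = 4.4854 / 1.1 = 4.0776


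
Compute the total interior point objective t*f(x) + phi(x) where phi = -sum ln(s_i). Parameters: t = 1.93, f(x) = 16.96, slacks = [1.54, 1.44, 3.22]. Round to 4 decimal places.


Step 1: Compute log-barrier.
ln values: [0.4318, 0.3646, 1.1694]
phi = -(0.4318 + 0.3646 + 1.1694) = -1.9658
Step 2: Compute augmented objective.
t*f(x) = 1.93*16.96 = 32.7328
Total = 32.7328 - 1.9658 = 30.767


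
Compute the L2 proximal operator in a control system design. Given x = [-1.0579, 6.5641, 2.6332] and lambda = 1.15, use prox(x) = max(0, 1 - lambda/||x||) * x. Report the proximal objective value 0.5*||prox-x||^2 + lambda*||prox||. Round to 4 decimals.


Step 1: Compute ||x||.
||x|| = 7.1512
Step 2: Compute scaling factor.
scale = max(0, 1 - 1.15/7.1512) = 0.8392
Step 3: prox(x) = [-0.8878, 5.5085, 2.2098]
||prox(x)|| = 6.0012
Step 4: Proximal objective.
0.5*||prox-x||^2 = 0.6613
lambda*||prox|| = 6.9014
Total = 7.5627


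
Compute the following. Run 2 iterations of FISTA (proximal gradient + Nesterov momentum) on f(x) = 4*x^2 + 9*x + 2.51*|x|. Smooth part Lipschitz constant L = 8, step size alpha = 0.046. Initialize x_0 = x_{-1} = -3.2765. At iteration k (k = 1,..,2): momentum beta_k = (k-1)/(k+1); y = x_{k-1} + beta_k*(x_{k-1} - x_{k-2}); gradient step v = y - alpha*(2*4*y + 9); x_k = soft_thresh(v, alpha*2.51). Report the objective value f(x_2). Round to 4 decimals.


FISTA on f(x) = 4*x^2 + 9*x + 2.51*|x|
L = 8, alpha = 0.046
Iteration 1: beta = 0.0, y = -3.2765 + 0.0*(-3.2765 + 3.2765) = -3.2765
  grad(y) = -17.212, v = y - alpha*grad = -2.4847
  prox(v) = soft_thresh(-2.4847, 0.1155) = -2.3693
Iteration 2: beta = 0.3333, y = -2.3693 + 0.3333*(-2.3693 + 3.2765) = -2.0669
  grad(y) = -7.5351, v = y - alpha*grad = -1.7203
  prox(v) = soft_thresh(-1.7203, 0.1155) = -1.6048
f(x_2) = 4*(-1.6048)^2 + 9*(-1.6048) + 2.51*|-1.6048| = -0.1136


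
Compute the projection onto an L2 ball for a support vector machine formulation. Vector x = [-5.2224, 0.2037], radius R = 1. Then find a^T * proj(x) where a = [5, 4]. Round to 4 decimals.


Step 1: Compute ||x|| (intermediates to 6 decimals).
||x|| = sqrt((-5.2224)^2 + 0.2037^2) = 5.226371
Step 2: Project.
Since ||x|| > R, scale = R/||x|| = 1/5.226371 = 0.191337, proj(x) = scale * x
proj(x) = [-0.999238, 0.038975]
Step 3: Dot product.
a^T * proj(x) = 5*(-0.999238) + 4*0.038975 = -4.8403


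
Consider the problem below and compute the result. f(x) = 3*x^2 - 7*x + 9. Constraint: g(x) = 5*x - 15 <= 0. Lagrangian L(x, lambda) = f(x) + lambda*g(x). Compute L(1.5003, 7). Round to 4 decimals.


Step 1: Evaluate f(x).
f(1.5003) = 3*1.5003^2 - 7*1.5003 + 9 = 5.2506
Step 2: Evaluate g(x).
g(1.5003) = 5*1.5003 - 15 = -7.4985
Step 3: Compute Lagrangian.
L = 5.2506 + 7*-7.4985 = -47.2389


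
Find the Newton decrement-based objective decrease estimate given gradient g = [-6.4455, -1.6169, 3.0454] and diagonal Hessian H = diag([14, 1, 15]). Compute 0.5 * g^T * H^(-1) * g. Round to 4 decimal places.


Step 1: H is diagonal, so H^(-1) * g = [-0.4604, -1.6169, 0.203].
Step 2: g^T H^(-1) g = sum_i g_i^2 / H_ii
  = (-6.4455)^2/14 + (-1.6169)^2/1 + (3.0454)^2/15
  = 2.9675 + 2.6144 + 0.6183 = 6.2001
Step 3: Objective decrease = 0.5 * g^T H^(-1) g = 3.1001


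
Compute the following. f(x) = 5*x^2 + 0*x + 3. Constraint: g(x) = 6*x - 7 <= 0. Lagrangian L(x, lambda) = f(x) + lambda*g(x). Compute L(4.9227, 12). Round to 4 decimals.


Step 1: Evaluate f(x).
f(4.9227) = 5*4.9227^2 + 0*4.9227 + 3 = 124.1649
Step 2: Evaluate g(x).
g(4.9227) = 6*4.9227 - 7 = 22.5362
Step 3: Compute Lagrangian.
L = 124.1649 + 12*22.5362 = 394.5993


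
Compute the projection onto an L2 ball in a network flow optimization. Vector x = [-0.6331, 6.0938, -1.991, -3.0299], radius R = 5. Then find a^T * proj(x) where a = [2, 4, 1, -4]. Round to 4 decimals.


Step 1: Compute ||x|| (intermediates to 6 decimals).
||x|| = sqrt((-0.6331)^2 + 6.0938^2 + (-1.991)^2 + (-3.0299)^2) = 7.11896
Step 2: Project.
Since ||x|| > R, scale = R/||x|| = 5/7.11896 = 0.70235, proj(x) = scale * x
proj(x) = [-0.444658, 4.27998, -1.398379, -2.12805]
Step 3: Dot product.
a^T * proj(x) = 2*(-0.444658) + 4*4.27998 + 1*(-1.398379) - 4*(-2.12805) = 23.3444


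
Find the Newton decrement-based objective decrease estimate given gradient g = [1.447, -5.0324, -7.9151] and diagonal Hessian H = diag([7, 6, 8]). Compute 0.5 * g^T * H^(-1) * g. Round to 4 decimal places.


Step 1: H is diagonal, so H^(-1) * g = [0.2067, -0.8387, -0.9894].
Step 2: g^T H^(-1) g = sum_i g_i^2 / H_ii
  = (1.447)^2/7 + (-5.0324)^2/6 + (-7.9151)^2/8
  = 0.2991 + 4.2208 + 7.8311 = 12.3511
Step 3: Objective decrease = 0.5 * g^T H^(-1) g = 6.1755


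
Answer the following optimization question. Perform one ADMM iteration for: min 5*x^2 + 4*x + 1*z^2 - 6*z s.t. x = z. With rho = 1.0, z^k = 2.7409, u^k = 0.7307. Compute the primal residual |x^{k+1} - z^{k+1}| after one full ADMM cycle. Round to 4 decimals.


ADMM iteration with rho = 1.0, z^k = 2.7409, u^k = 0.7307
Step 1: x-update.
Minimize 5*x^2 + 4*x + (1.0/2)*(x - 2.7409 + 0.7307)^2
FOC: (2*5 + 1.0)*x = -4 + 1.0*(2.7409 - 0.7307)
x^{k+1} = -0.1809
Step 2: z-update.
Minimize 1*z^2 - 6*z + (1.0/2)*(-0.1809 - z + 0.7307)^2
FOC: (2*1 + 1.0)*z = 6 + 1.0*(-0.1809 + 0.7307)
z^{k+1} = 2.1833
Step 3: u-update.
u^{k+1} = 0.7307 - 0.1809 - 2.1833 = -1.6335
Step 4: Primal residual = |-0.1809 - 2.1833| = 2.3642


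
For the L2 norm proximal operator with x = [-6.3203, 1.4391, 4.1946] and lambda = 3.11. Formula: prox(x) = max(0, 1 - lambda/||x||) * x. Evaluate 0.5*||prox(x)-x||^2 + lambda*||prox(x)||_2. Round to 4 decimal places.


Step 1: Compute ||x||.
||x|| = 7.7209
Step 2: Compute scaling factor.
scale = max(0, 1 - 3.11/7.7209) = 0.5972
Step 3: prox(x) = [-3.7745, 0.8594, 2.505]
||prox(x)|| = 4.6109
Step 4: Proximal objective.
0.5*||prox-x||^2 = 4.8361
lambda*||prox|| = 14.3399
Total = 19.1759


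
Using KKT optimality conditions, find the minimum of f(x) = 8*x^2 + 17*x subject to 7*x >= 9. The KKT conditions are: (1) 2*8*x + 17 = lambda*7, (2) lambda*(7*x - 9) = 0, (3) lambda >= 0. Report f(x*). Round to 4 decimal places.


Step 1: Try lambda = 0 (constraint inactive).
x_unc = -17/(2*8) = -1.0625
Check: 7*-1.0625 = -7.4375 < 9 -- violated!
Step 2: Constraint must be active: 7*x = 9
x* = 9/7 = 1.2857 (rounded; the exact value 9/7 is used below)
lambda = (2*8*(9/7) + 17)/7 = 5.3673
Step 3: Compute optimal value.
f(x*) = 8*(9/7)^2 + 17*(9/7) = 35.0816


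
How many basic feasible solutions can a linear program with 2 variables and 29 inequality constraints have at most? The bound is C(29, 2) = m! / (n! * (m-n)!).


Each vertex corresponds to some choice of n active constraints out of m, so the number of vertices is at most C(m, n) = m! / (n!(m-n)!).
m = 29, n = 2
Numerator: 29 * 28
Denominator: 2! = 2
C(29, 2) = 406


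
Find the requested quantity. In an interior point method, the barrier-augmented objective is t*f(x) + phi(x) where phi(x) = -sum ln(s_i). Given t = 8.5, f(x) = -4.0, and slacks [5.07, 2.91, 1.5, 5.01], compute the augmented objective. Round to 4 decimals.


Step 1: Compute log-barrier.
ln values: [1.6233, 1.0682, 0.4055, 1.6114]
phi = -(1.6233 + 1.0682 + 0.4055 + 1.6114) = -4.7084
Step 2: Compute augmented objective.
t*f(x) = 8.5*-4.0 = -34.0
Total = -34.0 - 4.7084 = -38.7084


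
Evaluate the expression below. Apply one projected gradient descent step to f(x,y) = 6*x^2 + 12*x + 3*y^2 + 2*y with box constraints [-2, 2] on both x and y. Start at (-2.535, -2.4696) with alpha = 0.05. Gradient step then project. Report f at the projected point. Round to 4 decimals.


Step 1: Compute gradient at (-2.535, -2.4696).
grad_x = 2*6*-2.535 + 12 = -18.42
grad_y = 2*3*-2.4696 + 2 = -12.8176
Step 2: Gradient step.
x_raw = -2.535 - 0.05*-18.42 = -1.614
y_raw = -2.4696 - 0.05*-12.8176 = -1.8287
Step 3: Project onto [-2, 2].
x_proj = clip(-1.614) = -1.614
y_proj = clip(-1.8287) = -1.8287
Step 4: Evaluate f.
f(-1.614, -1.8287) = 2.6372


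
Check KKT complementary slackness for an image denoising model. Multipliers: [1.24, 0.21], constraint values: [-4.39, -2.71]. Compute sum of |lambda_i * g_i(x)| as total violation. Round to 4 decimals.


KKT complementary slackness check:
lambda_1 * g_1 = 1.24 * -4.39 = -5.4436
lambda_2 * g_2 = 0.21 * -2.71 = -0.5691
Total violation = 5.4436 + 0.5691 = 6.0127


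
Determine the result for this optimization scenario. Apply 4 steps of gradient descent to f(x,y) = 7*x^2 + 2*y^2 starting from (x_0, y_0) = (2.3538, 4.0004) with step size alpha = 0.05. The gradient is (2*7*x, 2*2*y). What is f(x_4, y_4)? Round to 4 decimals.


Gradient descent on f(x,y) = 7*x^2 + 2*y^2.
Starting point: (2.3538, 4.0004), alpha = 0.05
Step 1: grad_x = 2*7*2.3538 = 32.9532, grad_y = 2*2*4.0004 = 16.0016
  x_1 = 2.3538 - 0.05*32.9532 = 0.7061
  y_1 = 4.0004 - 0.05*16.0016 = 3.2003
Step 2: grad_x = 2*7*0.7061 = 9.886, grad_y = 2*2*3.2003 = 12.8013
  x_2 = 0.7061 - 0.05*9.886 = 0.2118
  y_2 = 3.2003 - 0.05*12.8013 = 2.5603
Step 3: grad_x = 2*7*0.2118 = 2.9658, grad_y = 2*2*2.5603 = 10.241
  x_3 = 0.2118 - 0.05*2.9658 = 0.0636
  y_3 = 2.5603 - 0.05*10.241 = 2.0482
Step 4: grad_x = 2*7*0.0636 = 0.8897, grad_y = 2*2*2.0482 = 8.1928
  x_4 = 0.0636 - 0.05*0.8897 = 0.0191
  y_4 = 2.0482 - 0.05*8.1928 = 1.6386
f(0.0191, 1.6386) = 7*0.0191^2 + 2*1.6386^2 = 5.3723


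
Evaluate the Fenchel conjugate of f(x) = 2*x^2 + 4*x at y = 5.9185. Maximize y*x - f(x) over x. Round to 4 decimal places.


f*(y) = sup_x {y*x - a*x^2 - b*x} = sup_x {(y-b)*x - a*x^2}
FOC: (y - b) - 2a*x = 0 => x* = (y - b)/(2a)
x* = (5.9185 - 4)/(2*2) = 0.4796
f*(5.9185) = (y-b)^2/(4a) = (5.9185 - 4)^2/(4*2)
= 3.6806/8 = 0.4601


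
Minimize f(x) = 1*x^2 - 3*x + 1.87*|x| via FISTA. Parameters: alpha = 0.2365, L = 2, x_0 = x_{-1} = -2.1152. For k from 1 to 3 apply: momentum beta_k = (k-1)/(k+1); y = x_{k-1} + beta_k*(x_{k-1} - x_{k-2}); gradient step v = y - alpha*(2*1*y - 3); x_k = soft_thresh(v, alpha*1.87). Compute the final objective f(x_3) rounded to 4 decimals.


FISTA on f(x) = 1*x^2 - 3*x + 1.87*|x|
L = 2, alpha = 0.2365
Iteration 1: beta = 0.0, y = -2.1152 + 0.0*(-2.1152 + 2.1152) = -2.1152
  grad(y) = -7.2304, v = y - alpha*grad = -0.4052
  prox(v) = soft_thresh(-0.4052, 0.4423) = 0.0
Iteration 2: beta = 0.3333, y = 0.0 + 0.3333*(0.0 + 2.1152) = 0.7051
  grad(y) = -1.5899, v = y - alpha*grad = 1.0811
  prox(v) = soft_thresh(1.0811, 0.4423) = 0.6388
Iteration 3: beta = 0.5, y = 0.6388 + 0.5*(0.6388 - 0.0) = 0.9582
  grad(y) = -1.0836, v = y - alpha*grad = 1.2145
  prox(v) = soft_thresh(1.2145, 0.4423) = 0.7722
f(x_3) = 1*0.7722^2 - 3*0.7722 + 1.87*|0.7722| = -0.2763


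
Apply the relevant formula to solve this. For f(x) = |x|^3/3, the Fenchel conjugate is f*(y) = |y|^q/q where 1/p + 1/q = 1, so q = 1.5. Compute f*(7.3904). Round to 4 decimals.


The conjugate exponent q satisfies 1/p + 1/q = 1.
p = 3, so q = 3/(3 - 1) = 1.5
|y|^q = 7.3904^1.5 = 20.091
f*(7.3904) = 20.091 / 1.5 = 13.394


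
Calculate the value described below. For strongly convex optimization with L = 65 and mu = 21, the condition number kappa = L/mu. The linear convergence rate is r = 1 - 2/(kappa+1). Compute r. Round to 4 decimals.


Step 1: Compute the condition number.
kappa = L/mu = 65/21 = 3.0952
Step 2: Compute the convergence rate.
r = 1 - 2/(kappa + 1) = 1 - 2*mu/(L + mu) = (L - mu)/(L + mu) = 44/86 = 0.5116


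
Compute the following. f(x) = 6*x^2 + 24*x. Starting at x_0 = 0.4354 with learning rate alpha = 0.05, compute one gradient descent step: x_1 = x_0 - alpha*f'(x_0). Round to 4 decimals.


We compute the gradient at x_0 and apply the update.
f'(x) = 12*x + 24
f'(0.4354) = 12*0.4354 + 24 = 29.2248
x_1 = 0.4354 - 0.05*29.2248 = -1.0258


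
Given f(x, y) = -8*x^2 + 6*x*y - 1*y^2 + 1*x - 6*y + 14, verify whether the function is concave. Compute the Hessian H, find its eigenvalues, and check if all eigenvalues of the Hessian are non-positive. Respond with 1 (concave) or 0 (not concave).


The Hessian of f(x,y) = -8*x^2 + 6*x*y - 1*y^2 + 1*x - 6*y + 14 is:
H = [[-16, 6], [6, -2]]
Trace = -16 - 2 = -18
Determinant = -16*-2 - (6)^2 = -4
Discriminant = (-18)^2 - 4*-4 = 340.0
Eigenvalues: lambda_1 = -18.2195, lambda_2 = 0.2195
The function is not concave.

0


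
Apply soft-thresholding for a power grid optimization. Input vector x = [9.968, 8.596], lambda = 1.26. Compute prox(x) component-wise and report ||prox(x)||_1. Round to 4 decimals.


Soft-thresholding with lambda = 1.26:
prox(9.968) = sign(9.968)*max(|9.968| - 1.26, 0) = 8.708
prox(8.596) = sign(8.596)*max(|8.596| - 1.26, 0) = 7.336
prox(x) = [8.708, 7.336]
||prox(x)||_1 = 8.708 + 7.336 = 16.044


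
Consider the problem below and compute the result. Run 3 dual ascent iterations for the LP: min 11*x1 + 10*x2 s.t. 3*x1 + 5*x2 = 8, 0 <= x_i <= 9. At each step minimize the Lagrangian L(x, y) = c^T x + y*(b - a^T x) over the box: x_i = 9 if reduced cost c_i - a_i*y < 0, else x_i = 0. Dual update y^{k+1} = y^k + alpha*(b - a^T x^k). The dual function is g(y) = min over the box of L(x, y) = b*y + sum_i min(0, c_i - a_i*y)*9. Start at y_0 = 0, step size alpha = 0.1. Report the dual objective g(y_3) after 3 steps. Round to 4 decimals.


Dual ascent for LP: min 11*x1 + 10*x2, 3*x1 + 5*x2 = 8, 0 <= x_i <= 9
Step 1: y^k = 0.0, reduced costs: (11.0, 10.0)
  x^k = (0.0, 0.0), subgradient = b - a^T x = 8.0
  y^{k+1} = 0.0 + 0.1*8.0 = 0.8
Step 2: y^k = 0.8, reduced costs: (8.6, 6.0)
  x^k = (0.0, 0.0), subgradient = b - a^T x = 8.0
  y^{k+1} = 0.8 + 0.1*8.0 = 1.6
Step 3: y^k = 1.6, reduced costs: (6.2, 2.0)
  x^k = (0.0, 0.0), subgradient = b - a^T x = 8.0
  y^{k+1} = 1.6 + 0.1*8.0 = 2.4
Dual objective at y_3 = 2.4: reduced costs (3.8, -2.0), box minimizer x = (0.0, 9.0)
g(y_3) = b*y + (c1 - a1*y)*x1 + (c2 - a2*y)*x2 = 8*2.4 + 3.8*0.0 + (-2.0)*9.0 = 19.2 + 0.0 - 18.0 = 1.2


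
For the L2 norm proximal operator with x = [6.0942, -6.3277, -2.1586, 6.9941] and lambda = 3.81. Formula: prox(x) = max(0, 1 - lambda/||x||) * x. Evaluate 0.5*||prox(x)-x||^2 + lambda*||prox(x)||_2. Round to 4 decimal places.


Step 1: Compute ||x||.
||x|| = 11.4349
Step 2: Compute scaling factor.
scale = max(0, 1 - 3.81/11.4349) = 0.6668
Step 3: prox(x) = [4.0637, -4.2194, -1.4394, 4.6637]
||prox(x)|| = 7.6249
Step 4: Proximal objective.
0.5*||prox-x||^2 = 7.2581
lambda*||prox|| = 29.0509
Total = 36.3088


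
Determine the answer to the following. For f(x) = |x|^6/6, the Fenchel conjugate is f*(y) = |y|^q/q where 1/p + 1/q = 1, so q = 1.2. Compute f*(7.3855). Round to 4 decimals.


The conjugate exponent q satisfies 1/p + 1/q = 1.
p = 6, so q = 6/(6 - 1) = 1.2
|y|^q = 7.3855^1.2 = 11.0168
f*(7.3855) = 11.0168 / 1.2 = 9.1807


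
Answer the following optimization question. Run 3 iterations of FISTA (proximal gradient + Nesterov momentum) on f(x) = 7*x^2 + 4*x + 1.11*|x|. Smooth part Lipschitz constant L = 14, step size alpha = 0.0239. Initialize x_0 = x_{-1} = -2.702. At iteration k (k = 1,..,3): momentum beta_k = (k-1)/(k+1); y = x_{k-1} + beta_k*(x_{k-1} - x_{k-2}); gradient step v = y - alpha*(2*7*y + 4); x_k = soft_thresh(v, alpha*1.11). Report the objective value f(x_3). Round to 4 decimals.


FISTA on f(x) = 7*x^2 + 4*x + 1.11*|x|
L = 14, alpha = 0.0239
Iteration 1: beta = 0.0, y = -2.702 + 0.0*(-2.702 + 2.702) = -2.702
  grad(y) = -33.828, v = y - alpha*grad = -1.8935
  prox(v) = soft_thresh(-1.8935, 0.0265) = -1.867
Iteration 2: beta = 0.3333, y = -1.867 + 0.3333*(-1.867 + 2.702) = -1.5886
  grad(y) = -18.241, v = y - alpha*grad = -1.1527
  prox(v) = soft_thresh(-1.1527, 0.0265) = -1.1262
Iteration 3: beta = 0.5, y = -1.1262 + 0.5*(-1.1262 + 1.867) = -0.7557
  grad(y) = -6.5804, v = y - alpha*grad = -0.5985
  prox(v) = soft_thresh(-0.5985, 0.0265) = -0.5719
f(x_3) = 7*(-0.5719)^2 + 4*(-0.5719) + 1.11*|-0.5719| = 0.6369


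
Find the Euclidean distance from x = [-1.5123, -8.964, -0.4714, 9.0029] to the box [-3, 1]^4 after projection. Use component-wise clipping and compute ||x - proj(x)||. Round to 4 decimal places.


Project each component onto [-3, 1].
clip(-1.5123) = -1.5123, clip(-8.964) = -3.0, clip(-0.4714) = -0.4714, clip(9.0029) = 1.0
Projection = [-1.5123, -3.0, -0.4714, 1.0]
Squared diffs: [0.0, 35.5693, 0.0, 64.0464]
Distance = sqrt(99.6157) = 9.9808


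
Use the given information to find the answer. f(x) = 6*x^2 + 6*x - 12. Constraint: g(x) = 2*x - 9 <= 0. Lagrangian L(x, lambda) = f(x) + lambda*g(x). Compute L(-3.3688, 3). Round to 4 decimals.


Step 1: Evaluate f(x).
f(-3.3688) = 6*(-3.3688)^2 + 6*(-3.3688) - 12 = 35.8801
Step 2: Evaluate g(x).
g(-3.3688) = 2*-3.3688 - 9 = -15.7376
Step 3: Compute Lagrangian.
L = 35.8801 + 3*-15.7376 = -11.3327


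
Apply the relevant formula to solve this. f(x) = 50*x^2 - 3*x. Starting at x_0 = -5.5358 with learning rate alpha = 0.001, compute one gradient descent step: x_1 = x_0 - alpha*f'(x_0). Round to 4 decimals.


We compute the gradient at x_0 and apply the update.
f'(x) = 100*x - 3
f'(-5.5358) = 100*-5.5358 - 3 = -556.58
x_1 = -5.5358 - 0.001*-556.58 = -4.9792


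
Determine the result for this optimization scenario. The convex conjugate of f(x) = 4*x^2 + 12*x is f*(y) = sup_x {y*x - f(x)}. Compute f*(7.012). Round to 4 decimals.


f*(y) = sup_x {y*x - a*x^2 - b*x} = sup_x {(y-b)*x - a*x^2}
FOC: (y - b) - 2a*x = 0 => x* = (y - b)/(2a)
x* = (7.012 - 12)/(2*4) = -0.6235
f*(7.012) = (y-b)^2/(4a) = (7.012 - 12)^2/(4*4)
= 24.8801/16 = 1.555


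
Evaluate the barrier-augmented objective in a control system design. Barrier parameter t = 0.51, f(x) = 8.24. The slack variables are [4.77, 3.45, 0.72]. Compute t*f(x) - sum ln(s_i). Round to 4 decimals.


Step 1: Compute log-barrier.
ln values: [1.5623, 1.2384, -0.3285]
phi = -(1.5623 + 1.2384 - 0.3285) = -2.4722
Step 2: Compute augmented objective.
t*f(x) = 0.51*8.24 = 4.2024
Total = 4.2024 - 2.4722 = 1.7302


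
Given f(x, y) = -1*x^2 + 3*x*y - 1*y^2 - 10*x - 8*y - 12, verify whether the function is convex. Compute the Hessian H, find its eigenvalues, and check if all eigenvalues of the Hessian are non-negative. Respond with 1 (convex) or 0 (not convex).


The Hessian of f(x,y) = -1*x^2 + 3*x*y - 1*y^2 - 10*x - 8*y - 12 is:
H = [[-2, 3], [3, -2]]
Trace = -2 - 2 = -4
Determinant = -2*-2 - (3)^2 = -5
Discriminant = (-4)^2 - 4*-5 = 36.0
Eigenvalues: lambda_1 = -5.0, lambda_2 = 1.0
The function is not convex.

0


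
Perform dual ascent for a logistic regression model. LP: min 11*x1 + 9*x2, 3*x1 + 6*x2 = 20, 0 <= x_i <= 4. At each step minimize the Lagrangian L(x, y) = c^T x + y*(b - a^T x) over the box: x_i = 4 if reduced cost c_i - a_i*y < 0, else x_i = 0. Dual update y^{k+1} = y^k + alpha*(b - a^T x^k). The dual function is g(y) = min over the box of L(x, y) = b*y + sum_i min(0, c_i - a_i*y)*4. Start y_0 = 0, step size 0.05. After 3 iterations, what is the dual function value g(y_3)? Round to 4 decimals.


Dual ascent for LP: min 11*x1 + 9*x2, 3*x1 + 6*x2 = 20, 0 <= x_i <= 4
Step 1: y^k = 0.0, reduced costs: (11.0, 9.0)
  x^k = (0.0, 0.0), subgradient = b - a^T x = 20.0
  y^{k+1} = 0.0 + 0.05*20.0 = 1.0
Step 2: y^k = 1.0, reduced costs: (8.0, 3.0)
  x^k = (0.0, 0.0), subgradient = b - a^T x = 20.0
  y^{k+1} = 1.0 + 0.05*20.0 = 2.0
Step 3: y^k = 2.0, reduced costs: (5.0, -3.0)
  x^k = (0.0, 4.0), subgradient = b - a^T x = -4.0
  y^{k+1} = 2.0 + 0.05*-4.0 = 1.8
Dual objective at y_3 = 1.8: reduced costs (5.6, -1.8), box minimizer x = (0.0, 4.0)
g(y_3) = b*y + (c1 - a1*y)*x1 + (c2 - a2*y)*x2 = 20*1.8 + 5.6*0.0 + (-1.8)*4.0 = 36.0 + 0.0 - 7.2 = 28.8


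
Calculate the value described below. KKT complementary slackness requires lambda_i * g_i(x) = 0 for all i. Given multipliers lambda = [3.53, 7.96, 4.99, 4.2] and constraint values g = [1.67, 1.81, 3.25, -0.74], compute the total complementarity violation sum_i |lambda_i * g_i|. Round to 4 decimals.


KKT complementary slackness check:
lambda_1 * g_1 = 3.53 * 1.67 = 5.8951
lambda_2 * g_2 = 7.96 * 1.81 = 14.4076
lambda_3 * g_3 = 4.99 * 3.25 = 16.2175
lambda_4 * g_4 = 4.2 * -0.74 = -3.108
Total violation = 5.8951 + 14.4076 + 16.2175 + 3.108 = 39.6282


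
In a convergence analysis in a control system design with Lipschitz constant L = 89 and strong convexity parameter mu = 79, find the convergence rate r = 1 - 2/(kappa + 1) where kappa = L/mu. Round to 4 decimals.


Step 1: Compute the condition number.
kappa = L/mu = 89/79 = 1.1266
Step 2: Compute the convergence rate.
r = 1 - 2/(kappa + 1) = 1 - 2*mu/(L + mu) = (L - mu)/(L + mu) = 10/168 = 0.0595


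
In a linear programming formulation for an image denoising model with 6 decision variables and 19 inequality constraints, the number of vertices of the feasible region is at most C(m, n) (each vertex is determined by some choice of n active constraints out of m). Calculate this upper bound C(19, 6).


Each vertex corresponds to some choice of n active constraints out of m, so the number of vertices is at most C(m, n) = m! / (n!(m-n)!).
m = 19, n = 6
Numerator: 19 * 18 * 17 * 16 * 15 * 14
Denominator: 6! = 720
C(19, 6) = 27132


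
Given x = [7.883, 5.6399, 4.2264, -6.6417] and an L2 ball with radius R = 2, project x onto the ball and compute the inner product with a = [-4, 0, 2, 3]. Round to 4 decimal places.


Step 1: Compute ||x|| (intermediates to 6 decimals).
||x|| = sqrt(7.883^2 + 5.6399^2 + 4.2264^2 + (-6.6417)^2) = 12.486985
Step 2: Project.
Since ||x|| > R, scale = R/||x|| = 2/12.486985 = 0.160167, proj(x) = scale * x
proj(x) = [1.262596, 0.903326, 0.67693, -1.063781]
Step 3: Dot product.
a^T * proj(x) = -4*1.262596 + 0*0.903326 + 2*0.67693 + 3*(-1.063781) = -6.8879


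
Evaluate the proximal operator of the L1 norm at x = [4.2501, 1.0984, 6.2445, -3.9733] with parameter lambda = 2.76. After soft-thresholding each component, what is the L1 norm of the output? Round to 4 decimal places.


Soft-thresholding with lambda = 2.76:
prox(4.2501) = sign(4.2501)*max(|4.2501| - 2.76, 0) = 1.4901
prox(1.0984) = sign(1.0984)*max(|1.0984| - 2.76, 0) = 0.0
prox(6.2445) = sign(6.2445)*max(|6.2445| - 2.76, 0) = 3.4845
prox(-3.9733) = sign(-3.9733)*max(|-3.9733| - 2.76, 0) = -1.2133
prox(x) = [1.4901, 0.0, 3.4845, -1.2133]
||prox(x)||_1 = 1.4901 + 0.0 + 3.4845 + 1.2133 = 6.1879


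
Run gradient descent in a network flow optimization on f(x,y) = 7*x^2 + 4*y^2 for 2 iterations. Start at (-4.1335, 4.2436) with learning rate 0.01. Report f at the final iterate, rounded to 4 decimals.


Gradient descent on f(x,y) = 7*x^2 + 4*y^2.
Starting point: (-4.1335, 4.2436), alpha = 0.01
Step 1: grad_x = 2*7*-4.1335 = -57.869, grad_y = 2*4*4.2436 = 33.9488
  x_1 = -4.1335 - 0.01*-57.869 = -3.5548
  y_1 = 4.2436 - 0.01*33.9488 = 3.9041
Step 2: grad_x = 2*7*-3.5548 = -49.7673, grad_y = 2*4*3.9041 = 31.2329
  x_2 = -3.5548 - 0.01*-49.7673 = -3.0571
  y_2 = 3.9041 - 0.01*31.2329 = 3.5918
f(-3.0571, 3.5918) = 7*(-3.0571)^2 + 4*3.5918^2 = 117.0262


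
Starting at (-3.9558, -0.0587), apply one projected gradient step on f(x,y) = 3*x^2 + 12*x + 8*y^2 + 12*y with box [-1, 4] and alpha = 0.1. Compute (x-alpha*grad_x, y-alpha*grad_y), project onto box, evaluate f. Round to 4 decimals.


Step 1: Compute gradient at (-3.9558, -0.0587).
grad_x = 2*3*-3.9558 + 12 = -11.7348
grad_y = 2*8*-0.0587 + 12 = 11.0608
Step 2: Gradient step.
x_raw = -3.9558 - 0.1*-11.7348 = -2.7823
y_raw = -0.0587 - 0.1*11.0608 = -1.1648
Step 3: Project onto [-1, 4].
x_proj = clip(-2.7823) = -1.0
y_proj = clip(-1.1648) = -1.0
Step 4: Evaluate f.
f(-1.0, -1.0) = -13.0


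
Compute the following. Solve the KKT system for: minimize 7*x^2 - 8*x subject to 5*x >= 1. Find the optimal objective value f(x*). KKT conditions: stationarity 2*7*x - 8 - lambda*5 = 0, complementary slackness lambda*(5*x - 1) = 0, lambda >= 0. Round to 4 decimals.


Step 1: Try lambda = 0 (constraint inactive).
Stationarity: 2*7*x - 8 = 0
x* = 8/(2*7) = 4/7 = 0.5714 (rounded; the exact value 4/7 is used below)
Check constraint: 5*0.5714 = 2.857 >= 1 -- satisfied.
Step 2: Compute optimal value.
f(x*) = 7*(4/7)^2 - 8*(4/7) = -2.2857


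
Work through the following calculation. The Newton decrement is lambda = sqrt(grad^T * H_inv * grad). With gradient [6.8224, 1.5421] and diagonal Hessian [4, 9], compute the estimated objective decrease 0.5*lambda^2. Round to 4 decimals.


Step 1: H is diagonal, so H^(-1) * g = [1.7056, 0.1713].
Step 2: g^T H^(-1) g = sum_i g_i^2 / H_ii
  = (6.8224)^2/4 + (1.5421)^2/9
  = 11.6363 + 0.2642 = 11.9005
Step 3: Objective decrease = 0.5 * g^T H^(-1) g = 5.9503


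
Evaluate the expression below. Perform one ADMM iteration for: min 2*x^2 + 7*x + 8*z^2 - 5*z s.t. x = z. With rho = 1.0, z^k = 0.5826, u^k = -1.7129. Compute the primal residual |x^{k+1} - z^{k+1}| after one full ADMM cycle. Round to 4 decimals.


ADMM iteration with rho = 1.0, z^k = 0.5826, u^k = -1.7129
Step 1: x-update.
Minimize 2*x^2 + 7*x + (1.0/2)*(x - 0.5826 - 1.7129)^2
FOC: (2*2 + 1.0)*x = -7 + 1.0*(0.5826 + 1.7129)
x^{k+1} = -0.9409
Step 2: z-update.
Minimize 8*z^2 - 5*z + (1.0/2)*(-0.9409 - z - 1.7129)^2
FOC: (2*8 + 1.0)*z = 5 + 1.0*(-0.9409 - 1.7129)
z^{k+1} = 0.138
Step 3: u-update.
u^{k+1} = -1.7129 - 0.9409 - 0.138 = -2.7918
Step 4: Primal residual = |-0.9409 - 0.138| = 1.0789
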